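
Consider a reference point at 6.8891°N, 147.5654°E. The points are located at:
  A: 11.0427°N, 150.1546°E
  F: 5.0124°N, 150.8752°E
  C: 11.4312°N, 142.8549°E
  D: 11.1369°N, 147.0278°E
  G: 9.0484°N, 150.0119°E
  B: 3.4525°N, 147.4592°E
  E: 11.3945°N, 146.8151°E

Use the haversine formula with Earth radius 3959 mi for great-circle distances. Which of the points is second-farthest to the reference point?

Distances from the reference point (6.8891°N, 147.5654°E):
C: 449.1 mi
A: 337.0 mi
E: 315.5 mi
D: 295.8 mi
F: 261.8 mi
B: 237.6 mi
G: 224.2 mi
The second-farthest is A at 337.0 mi.

A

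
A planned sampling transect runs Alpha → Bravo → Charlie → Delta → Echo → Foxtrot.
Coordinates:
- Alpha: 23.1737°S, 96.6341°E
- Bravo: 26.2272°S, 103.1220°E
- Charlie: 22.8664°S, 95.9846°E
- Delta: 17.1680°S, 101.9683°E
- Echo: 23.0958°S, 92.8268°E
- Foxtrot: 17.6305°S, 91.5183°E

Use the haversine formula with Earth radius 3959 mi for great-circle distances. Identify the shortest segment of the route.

Leg distances:
Alpha→Bravo: 458.6 mi
Bravo→Charlie: 505.0 mi
Charlie→Delta: 553.0 mi
Delta→Echo: 720.4 mi
Echo→Foxtrot: 387.0 mi
The shortest leg is Echo–Foxtrot at 387.0 mi.

Echo–Foxtrot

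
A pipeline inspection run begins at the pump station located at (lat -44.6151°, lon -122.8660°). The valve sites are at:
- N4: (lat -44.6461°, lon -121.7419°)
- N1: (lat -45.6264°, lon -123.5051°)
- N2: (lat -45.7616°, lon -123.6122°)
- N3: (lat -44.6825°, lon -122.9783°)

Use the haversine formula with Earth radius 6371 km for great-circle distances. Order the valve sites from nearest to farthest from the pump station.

Distances from the pump station:
N3 (lat -44.6825°, lon -122.9783°): 11.6 km
N4 (lat -44.6461°, lon -121.7419°): 89.0 km
N1 (lat -45.6264°, lon -123.5051°): 123.1 km
N2 (lat -45.7616°, lon -123.6122°): 140.3 km

N3, N4, N1, N2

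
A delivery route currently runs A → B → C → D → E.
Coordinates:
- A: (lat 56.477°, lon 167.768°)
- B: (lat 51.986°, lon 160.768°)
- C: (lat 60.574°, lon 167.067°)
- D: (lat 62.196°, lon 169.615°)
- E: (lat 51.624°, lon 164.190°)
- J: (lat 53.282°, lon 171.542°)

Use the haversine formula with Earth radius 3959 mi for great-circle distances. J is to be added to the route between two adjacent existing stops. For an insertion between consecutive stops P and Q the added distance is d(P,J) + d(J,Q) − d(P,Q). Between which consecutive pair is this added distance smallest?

Added distance for inserting J between each consecutive pair:
A–B: 307.6 mi
B–C: 351.2 mi
C–D: 1010.8 mi
D–E: 191.9 mi
Smallest added distance is 191.9 mi, inserting between D and E.

between D and E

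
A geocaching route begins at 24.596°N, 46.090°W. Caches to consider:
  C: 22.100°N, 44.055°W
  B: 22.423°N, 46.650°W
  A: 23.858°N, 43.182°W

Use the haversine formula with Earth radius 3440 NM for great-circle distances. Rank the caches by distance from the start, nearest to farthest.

Computing each great-circle distance from 24.596°N, 46.090°W:
B 22.423°N, 46.650°W: 134.1 NM
A 23.858°N, 43.182°W: 165.3 NM
C 22.100°N, 44.055°W: 187.2 NM

B, A, C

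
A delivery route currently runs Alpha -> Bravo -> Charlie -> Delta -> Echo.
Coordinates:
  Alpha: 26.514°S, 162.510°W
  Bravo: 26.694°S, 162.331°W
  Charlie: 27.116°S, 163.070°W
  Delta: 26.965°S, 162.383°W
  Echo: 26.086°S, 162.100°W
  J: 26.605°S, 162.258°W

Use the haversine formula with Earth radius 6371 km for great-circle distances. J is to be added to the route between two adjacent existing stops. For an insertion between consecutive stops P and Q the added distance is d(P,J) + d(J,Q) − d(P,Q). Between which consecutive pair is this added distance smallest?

Added distance for inserting J between each consecutive pair:
Alpha–Bravo: 12.5 km
Bravo–Charlie: 23.8 km
Charlie–Delta: 70.4 km
Delta–Echo: 0.0 km
Smallest added distance is 0.0 km, inserting between Delta and Echo.

between Delta and Echo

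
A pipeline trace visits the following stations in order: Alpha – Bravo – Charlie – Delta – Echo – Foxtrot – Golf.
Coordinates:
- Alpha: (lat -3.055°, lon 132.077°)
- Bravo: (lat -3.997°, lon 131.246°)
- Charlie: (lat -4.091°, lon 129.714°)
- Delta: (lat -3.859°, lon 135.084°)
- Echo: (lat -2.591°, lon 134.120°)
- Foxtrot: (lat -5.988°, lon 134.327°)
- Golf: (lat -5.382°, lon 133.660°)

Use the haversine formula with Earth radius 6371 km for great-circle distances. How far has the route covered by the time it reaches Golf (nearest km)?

Leg distances:
Alpha→Bravo: 139.6 km  (cumulative 139.6 km)
Bravo→Charlie: 170.2 km  (cumulative 309.8 km)
Charlie→Delta: 596.2 km  (cumulative 906.0 km)
Delta→Echo: 177.0 km  (cumulative 1083.1 km)
Echo→Foxtrot: 378.4 km  (cumulative 1461.5 km)
Foxtrot→Golf: 99.9 km  (cumulative 1561.4 km)
Cumulative distance at Golf ≈ 1561 km.

1561 km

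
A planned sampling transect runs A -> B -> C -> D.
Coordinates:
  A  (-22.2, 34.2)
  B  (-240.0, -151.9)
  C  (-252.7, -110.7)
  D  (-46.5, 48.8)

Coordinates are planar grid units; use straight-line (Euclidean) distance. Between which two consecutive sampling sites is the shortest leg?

Leg distances:
A→B: 286.5
B→C: 43.1
C→D: 260.7
The shortest leg is B–C at 43.1.

B–C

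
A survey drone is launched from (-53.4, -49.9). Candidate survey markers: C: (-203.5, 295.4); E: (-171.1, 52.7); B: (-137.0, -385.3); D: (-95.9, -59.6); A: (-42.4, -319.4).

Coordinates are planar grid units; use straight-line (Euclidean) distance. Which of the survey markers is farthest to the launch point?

Distance to each, sorted:
C: 376.5
B: 345.7
A: 269.7
E: 156.1
D: 43.6
The farthest is C at 376.5.

C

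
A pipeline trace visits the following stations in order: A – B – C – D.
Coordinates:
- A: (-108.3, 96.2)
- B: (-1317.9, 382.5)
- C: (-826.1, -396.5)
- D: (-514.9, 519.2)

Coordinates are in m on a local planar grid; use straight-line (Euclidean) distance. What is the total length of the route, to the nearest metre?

Leg distances:
A→B: 1243.0 m  (cumulative 1243.0 m)
B→C: 921.3 m  (cumulative 2164.3 m)
C→D: 967.1 m  (cumulative 3131.4 m)
Total route length ≈ 3131 m.

3131 m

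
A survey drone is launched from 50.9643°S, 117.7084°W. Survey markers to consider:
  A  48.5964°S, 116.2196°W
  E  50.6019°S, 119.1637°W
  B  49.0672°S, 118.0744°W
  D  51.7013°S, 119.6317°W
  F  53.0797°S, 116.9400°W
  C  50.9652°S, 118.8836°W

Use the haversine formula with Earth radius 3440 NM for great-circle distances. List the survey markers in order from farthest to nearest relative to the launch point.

Computing each great-circle distance from 50.9643°S, 117.7084°W:
A 48.5964°S, 116.2196°W: 153.4 NM
F 53.0797°S, 116.9400°W: 130.1 NM
B 49.0672°S, 118.0744°W: 114.8 NM
D 51.7013°S, 119.6317°W: 84.6 NM
E 50.6019°S, 119.1637°W: 59.4 NM
C 50.9652°S, 118.8836°W: 44.4 NM

A, F, B, D, E, C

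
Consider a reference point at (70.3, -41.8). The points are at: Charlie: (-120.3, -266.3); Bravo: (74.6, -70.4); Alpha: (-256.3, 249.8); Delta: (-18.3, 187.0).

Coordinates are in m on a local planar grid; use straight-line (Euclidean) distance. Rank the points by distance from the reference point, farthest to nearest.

Computing each straight-line distance from (70.3, -41.8):
Alpha (-256.3, 249.8): 437.8 m
Charlie (-120.3, -266.3): 294.5 m
Delta (-18.3, 187.0): 245.4 m
Bravo (74.6, -70.4): 28.9 m

Alpha, Charlie, Delta, Bravo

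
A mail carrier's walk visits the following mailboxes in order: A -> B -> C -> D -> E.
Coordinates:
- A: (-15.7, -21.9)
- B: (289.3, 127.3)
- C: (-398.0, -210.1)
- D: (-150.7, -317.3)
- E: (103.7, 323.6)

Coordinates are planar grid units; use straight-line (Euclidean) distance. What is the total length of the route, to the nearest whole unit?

2064

Leg distances:
A→B: 339.5  (cumulative 339.5)
B→C: 765.7  (cumulative 1105.2)
C→D: 269.5  (cumulative 1374.7)
D→E: 689.5  (cumulative 2064.3)
Total route length ≈ 2064.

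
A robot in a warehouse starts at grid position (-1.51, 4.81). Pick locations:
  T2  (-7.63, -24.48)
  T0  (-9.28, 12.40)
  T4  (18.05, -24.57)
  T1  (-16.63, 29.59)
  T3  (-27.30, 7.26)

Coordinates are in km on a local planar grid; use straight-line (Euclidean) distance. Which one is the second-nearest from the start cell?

Distances from the start cell ((-1.51, 4.81)):
T0: 10.9 km
T3: 25.9 km
T1: 29.0 km
T2: 29.9 km
T4: 35.3 km
The second-nearest is T3 at 25.9 km.

T3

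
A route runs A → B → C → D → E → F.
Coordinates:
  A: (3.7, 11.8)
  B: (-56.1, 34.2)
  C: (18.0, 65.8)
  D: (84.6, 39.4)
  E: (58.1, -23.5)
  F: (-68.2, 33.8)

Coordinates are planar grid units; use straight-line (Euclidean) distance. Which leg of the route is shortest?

Leg distances:
A→B: 63.9
B→C: 80.6
C→D: 71.6
D→E: 68.3
E→F: 138.7
The shortest leg is A–B at 63.9.

A–B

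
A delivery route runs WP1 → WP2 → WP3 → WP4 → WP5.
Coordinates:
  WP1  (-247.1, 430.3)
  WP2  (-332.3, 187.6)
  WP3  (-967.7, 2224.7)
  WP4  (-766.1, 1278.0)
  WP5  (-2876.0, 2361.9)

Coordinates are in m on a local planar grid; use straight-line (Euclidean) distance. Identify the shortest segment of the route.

Leg distances:
WP1→WP2: 257.2 m
WP2→WP3: 2133.9 m
WP3→WP4: 967.9 m
WP4→WP5: 2372.0 m
The shortest leg is WP1–WP2 at 257.2 m.

WP1–WP2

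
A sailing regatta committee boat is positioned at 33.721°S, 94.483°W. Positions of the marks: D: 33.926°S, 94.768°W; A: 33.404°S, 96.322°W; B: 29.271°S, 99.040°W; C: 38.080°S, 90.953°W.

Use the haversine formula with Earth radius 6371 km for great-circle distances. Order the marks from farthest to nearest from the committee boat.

B, C, A, D

Computing each great-circle distance from 33.721°S, 94.483°W:
B 29.271°S, 99.040°W: 656.7 km
C 38.080°S, 90.953°W: 579.6 km
A 33.404°S, 96.322°W: 174.0 km
D 33.926°S, 94.768°W: 34.8 km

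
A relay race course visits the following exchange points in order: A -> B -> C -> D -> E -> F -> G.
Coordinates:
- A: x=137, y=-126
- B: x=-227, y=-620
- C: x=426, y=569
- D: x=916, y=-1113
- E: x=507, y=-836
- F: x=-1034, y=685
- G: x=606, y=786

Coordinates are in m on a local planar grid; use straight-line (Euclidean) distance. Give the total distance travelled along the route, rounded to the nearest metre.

Leg distances:
A→B: 613.6 m  (cumulative 613.6 m)
B→C: 1356.5 m  (cumulative 1970.1 m)
C→D: 1751.9 m  (cumulative 3722.1 m)
D→E: 494.0 m  (cumulative 4216.0 m)
E→F: 2165.2 m  (cumulative 6381.2 m)
F→G: 1643.1 m  (cumulative 8024.3 m)
Total route length ≈ 8024 m.

8024 m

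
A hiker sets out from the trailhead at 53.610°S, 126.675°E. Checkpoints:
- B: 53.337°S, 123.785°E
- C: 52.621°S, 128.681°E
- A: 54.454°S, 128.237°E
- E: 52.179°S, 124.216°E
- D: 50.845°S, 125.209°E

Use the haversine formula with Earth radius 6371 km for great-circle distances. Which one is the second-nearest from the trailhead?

C

Distances from the trailhead (53.610°S, 126.675°E):
A: 138.6 km
C: 173.2 km
B: 193.6 km
E: 229.2 km
D: 323.2 km
The second-nearest is C at 173.2 km.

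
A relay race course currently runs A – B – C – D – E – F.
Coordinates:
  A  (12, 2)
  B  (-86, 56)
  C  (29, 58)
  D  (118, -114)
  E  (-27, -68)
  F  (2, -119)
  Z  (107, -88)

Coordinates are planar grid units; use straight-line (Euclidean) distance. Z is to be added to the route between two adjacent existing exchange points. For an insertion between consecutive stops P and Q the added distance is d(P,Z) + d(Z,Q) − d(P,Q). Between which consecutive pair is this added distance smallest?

between C and D

Added distance for inserting Z between each consecutive pair:
A–B: 259.8
B–C: 291.3
C–D: 0.1
D–E: 11.6
E–F: 186.3
Smallest added distance is 0.1, inserting between C and D.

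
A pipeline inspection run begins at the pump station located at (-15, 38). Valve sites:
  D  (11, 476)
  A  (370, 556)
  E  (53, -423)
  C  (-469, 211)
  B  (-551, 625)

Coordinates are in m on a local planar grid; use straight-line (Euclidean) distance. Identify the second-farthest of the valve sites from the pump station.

Distance to each, sorted:
B: 794.9 m
A: 645.4 m
C: 485.8 m
E: 466.0 m
D: 438.8 m
The second-farthest is A at 645.4 m.

A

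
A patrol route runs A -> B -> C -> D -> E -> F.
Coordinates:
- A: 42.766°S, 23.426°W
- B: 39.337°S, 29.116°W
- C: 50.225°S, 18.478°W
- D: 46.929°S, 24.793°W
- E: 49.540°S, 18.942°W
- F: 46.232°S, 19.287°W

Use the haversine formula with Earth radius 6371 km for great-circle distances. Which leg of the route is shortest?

Leg distances:
A→B: 610.5 km
B→C: 1470.1 km
C→D: 591.4 km
D→E: 521.4 km
E→F: 368.7 km
The shortest leg is E–F at 368.7 km.

E–F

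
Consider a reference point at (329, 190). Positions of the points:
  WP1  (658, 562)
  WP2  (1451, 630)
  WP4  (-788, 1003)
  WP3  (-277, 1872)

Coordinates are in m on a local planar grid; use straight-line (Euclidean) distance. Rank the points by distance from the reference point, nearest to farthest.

Computing each straight-line distance from (329, 190):
WP1 (658, 562): 496.6 m
WP2 (1451, 630): 1205.2 m
WP4 (-788, 1003): 1381.5 m
WP3 (-277, 1872): 1787.8 m

WP1, WP2, WP4, WP3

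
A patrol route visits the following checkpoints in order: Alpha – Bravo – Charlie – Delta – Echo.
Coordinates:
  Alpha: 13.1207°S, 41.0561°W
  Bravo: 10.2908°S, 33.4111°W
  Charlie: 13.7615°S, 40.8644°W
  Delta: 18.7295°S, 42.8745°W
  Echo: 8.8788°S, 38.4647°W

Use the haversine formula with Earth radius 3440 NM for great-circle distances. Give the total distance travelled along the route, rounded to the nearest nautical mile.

1930 NM

Leg distances:
Alpha→Bravo: 480.4 NM  (cumulative 480.4 NM)
Bravo→Charlie: 484.7 NM  (cumulative 965.1 NM)
Charlie→Delta: 320.0 NM  (cumulative 1285.1 NM)
Delta→Echo: 644.7 NM  (cumulative 1929.8 NM)
Total route length ≈ 1930 NM.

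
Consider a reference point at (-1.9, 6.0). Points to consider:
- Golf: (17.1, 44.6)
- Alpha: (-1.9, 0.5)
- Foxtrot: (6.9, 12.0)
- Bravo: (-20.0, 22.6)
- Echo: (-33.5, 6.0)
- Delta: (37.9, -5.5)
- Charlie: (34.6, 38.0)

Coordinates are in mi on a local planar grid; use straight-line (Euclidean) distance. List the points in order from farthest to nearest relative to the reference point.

Charlie, Golf, Delta, Echo, Bravo, Foxtrot, Alpha

Distances from the reference point:
Charlie (34.6, 38.0): 48.5 mi
Golf (17.1, 44.6): 43.0 mi
Delta (37.9, -5.5): 41.4 mi
Echo (-33.5, 6.0): 31.6 mi
Bravo (-20.0, 22.6): 24.6 mi
Foxtrot (6.9, 12.0): 10.7 mi
Alpha (-1.9, 0.5): 5.5 mi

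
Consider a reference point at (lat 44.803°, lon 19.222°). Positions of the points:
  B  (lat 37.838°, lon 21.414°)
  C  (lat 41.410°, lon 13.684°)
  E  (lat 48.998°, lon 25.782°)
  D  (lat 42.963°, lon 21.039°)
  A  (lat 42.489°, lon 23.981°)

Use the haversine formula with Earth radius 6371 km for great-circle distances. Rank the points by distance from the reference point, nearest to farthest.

D, A, C, E, B

Computing each great-circle distance from (lat 44.803°, lon 19.222°):
D (lat 42.963°, lon 21.039°): 251.1 km
A (lat 42.489°, lon 23.981°): 461.2 km
C (lat 41.410°, lon 13.684°): 586.7 km
E (lat 48.998°, lon 25.782°): 682.2 km
B (lat 37.838°, lon 21.414°): 795.7 km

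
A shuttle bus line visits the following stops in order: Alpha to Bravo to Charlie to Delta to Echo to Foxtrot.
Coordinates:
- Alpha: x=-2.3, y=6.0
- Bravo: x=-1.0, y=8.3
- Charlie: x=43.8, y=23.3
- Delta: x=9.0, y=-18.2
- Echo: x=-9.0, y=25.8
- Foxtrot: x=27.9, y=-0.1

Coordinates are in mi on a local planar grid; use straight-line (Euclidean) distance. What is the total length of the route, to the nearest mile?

197 mi

Leg distances:
Alpha→Bravo: 2.6 mi  (cumulative 2.6 mi)
Bravo→Charlie: 47.2 mi  (cumulative 49.9 mi)
Charlie→Delta: 54.2 mi  (cumulative 104.0 mi)
Delta→Echo: 47.5 mi  (cumulative 151.6 mi)
Echo→Foxtrot: 45.1 mi  (cumulative 196.7 mi)
Total route length ≈ 197 mi.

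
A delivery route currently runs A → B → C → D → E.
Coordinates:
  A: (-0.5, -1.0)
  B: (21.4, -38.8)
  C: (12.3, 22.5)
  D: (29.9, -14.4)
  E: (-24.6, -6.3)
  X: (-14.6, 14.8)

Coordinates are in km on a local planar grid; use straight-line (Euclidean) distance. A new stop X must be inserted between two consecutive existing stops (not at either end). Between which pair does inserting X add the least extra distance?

Added distance for inserting X between each consecutive pair:
A–B: 42.1 km
B–C: 30.6 km
C–D: 40.3 km
D–E: 21.5 km
Smallest added distance is 21.5 km, inserting between D and E.

between D and E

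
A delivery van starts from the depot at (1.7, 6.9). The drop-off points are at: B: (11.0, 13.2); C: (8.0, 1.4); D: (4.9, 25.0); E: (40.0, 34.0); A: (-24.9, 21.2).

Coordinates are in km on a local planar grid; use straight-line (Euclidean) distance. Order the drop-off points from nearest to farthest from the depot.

C, B, D, A, E

Computing each straight-line distance from (1.7, 6.9):
C (8.0, 1.4): 8.4 km
B (11.0, 13.2): 11.2 km
D (4.9, 25.0): 18.4 km
A (-24.9, 21.2): 30.2 km
E (40.0, 34.0): 46.9 km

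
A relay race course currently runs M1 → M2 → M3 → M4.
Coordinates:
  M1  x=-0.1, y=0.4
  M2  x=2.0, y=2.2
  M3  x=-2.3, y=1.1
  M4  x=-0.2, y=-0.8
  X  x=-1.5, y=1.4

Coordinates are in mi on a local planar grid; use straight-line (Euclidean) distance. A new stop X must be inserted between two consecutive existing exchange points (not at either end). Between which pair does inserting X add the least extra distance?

between M2 and M3

Added distance for inserting X between each consecutive pair:
M1–M2: 2.5 mi
M2–M3: 0.0 mi
M3–M4: 0.6 mi
Smallest added distance is 0.0 mi, inserting between M2 and M3.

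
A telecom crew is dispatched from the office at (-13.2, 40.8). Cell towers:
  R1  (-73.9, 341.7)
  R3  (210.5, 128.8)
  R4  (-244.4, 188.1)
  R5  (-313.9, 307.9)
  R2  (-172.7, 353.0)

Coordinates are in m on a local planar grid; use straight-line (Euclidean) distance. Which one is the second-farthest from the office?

Distance to each, sorted:
R5: 402.2 m
R2: 350.6 m
R1: 307.0 m
R4: 274.1 m
R3: 240.4 m
The second-farthest is R2 at 350.6 m.

R2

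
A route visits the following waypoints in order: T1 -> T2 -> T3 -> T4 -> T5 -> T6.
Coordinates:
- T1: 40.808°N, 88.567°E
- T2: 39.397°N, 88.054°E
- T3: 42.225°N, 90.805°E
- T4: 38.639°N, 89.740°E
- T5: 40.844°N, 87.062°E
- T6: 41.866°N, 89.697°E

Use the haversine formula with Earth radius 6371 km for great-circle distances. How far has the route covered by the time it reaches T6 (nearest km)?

Leg distances:
T1→T2: 162.8 km  (cumulative 162.8 km)
T2→T3: 390.4 km  (cumulative 553.3 km)
T3→T4: 408.8 km  (cumulative 962.1 km)
T4→T5: 335.4 km  (cumulative 1297.5 km)
T5→T6: 247.5 km  (cumulative 1545.1 km)
Cumulative distance at T6 ≈ 1545 km.

1545 km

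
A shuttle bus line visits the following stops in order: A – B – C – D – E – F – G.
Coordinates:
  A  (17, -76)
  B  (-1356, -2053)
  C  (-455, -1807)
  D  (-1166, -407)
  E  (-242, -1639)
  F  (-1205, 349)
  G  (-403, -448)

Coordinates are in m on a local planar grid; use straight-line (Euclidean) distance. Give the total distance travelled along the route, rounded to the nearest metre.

Leg distances:
A→B: 2407.0 m  (cumulative 2407.0 m)
B→C: 934.0 m  (cumulative 3341.0 m)
C→D: 1570.2 m  (cumulative 4911.2 m)
D→E: 1540.0 m  (cumulative 6451.2 m)
E→F: 2209.0 m  (cumulative 8660.1 m)
F→G: 1130.7 m  (cumulative 9790.8 m)
Total route length ≈ 9791 m.

9791 m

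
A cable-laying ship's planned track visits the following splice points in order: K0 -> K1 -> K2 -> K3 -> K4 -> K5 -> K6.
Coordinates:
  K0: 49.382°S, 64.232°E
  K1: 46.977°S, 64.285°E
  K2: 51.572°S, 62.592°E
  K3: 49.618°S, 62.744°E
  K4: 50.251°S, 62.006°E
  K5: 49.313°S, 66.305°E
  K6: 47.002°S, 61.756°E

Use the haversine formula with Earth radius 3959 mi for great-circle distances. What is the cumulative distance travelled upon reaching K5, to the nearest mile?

Leg distances:
K0→K1: 166.2 mi  (cumulative 166.2 mi)
K1→K2: 326.5 mi  (cumulative 492.7 mi)
K2→K3: 135.2 mi  (cumulative 627.9 mi)
K3→K4: 54.7 mi  (cumulative 682.6 mi)
K4→K5: 202.4 mi  (cumulative 885.0 mi)
Cumulative distance at K5 ≈ 885 mi.

885 mi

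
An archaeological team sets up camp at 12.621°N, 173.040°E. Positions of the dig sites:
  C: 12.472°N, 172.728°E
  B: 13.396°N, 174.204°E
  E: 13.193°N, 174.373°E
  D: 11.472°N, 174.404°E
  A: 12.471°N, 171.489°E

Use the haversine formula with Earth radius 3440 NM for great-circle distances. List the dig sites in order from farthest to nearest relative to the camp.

D, A, E, B, C

Distances from the camp:
D 11.472°N, 174.404°E: 105.7 NM
A 12.471°N, 171.489°E: 91.3 NM
E 13.193°N, 174.373°E: 85.2 NM
B 13.396°N, 174.204°E: 82.5 NM
C 12.472°N, 172.728°E: 20.4 NM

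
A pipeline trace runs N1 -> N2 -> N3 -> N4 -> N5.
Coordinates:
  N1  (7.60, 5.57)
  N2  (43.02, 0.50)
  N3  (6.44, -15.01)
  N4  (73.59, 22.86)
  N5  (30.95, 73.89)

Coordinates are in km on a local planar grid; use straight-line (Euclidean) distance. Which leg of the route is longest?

N3–N4

Leg distances:
N1→N2: 35.8 km
N2→N3: 39.7 km
N3→N4: 77.1 km
N4→N5: 66.5 km
The longest leg is N3–N4 at 77.1 km.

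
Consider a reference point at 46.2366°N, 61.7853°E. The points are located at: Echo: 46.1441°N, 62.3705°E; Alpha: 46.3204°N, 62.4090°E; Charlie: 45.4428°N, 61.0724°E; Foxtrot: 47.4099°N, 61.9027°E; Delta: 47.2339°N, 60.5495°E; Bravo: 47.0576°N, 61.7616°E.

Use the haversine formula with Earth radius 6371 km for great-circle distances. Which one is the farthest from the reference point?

Distance to each, sorted:
Delta: 145.5 km
Foxtrot: 130.8 km
Charlie: 104.1 km
Bravo: 91.3 km
Alpha: 48.8 km
Echo: 46.2 km
The farthest is Delta at 145.5 km.

Delta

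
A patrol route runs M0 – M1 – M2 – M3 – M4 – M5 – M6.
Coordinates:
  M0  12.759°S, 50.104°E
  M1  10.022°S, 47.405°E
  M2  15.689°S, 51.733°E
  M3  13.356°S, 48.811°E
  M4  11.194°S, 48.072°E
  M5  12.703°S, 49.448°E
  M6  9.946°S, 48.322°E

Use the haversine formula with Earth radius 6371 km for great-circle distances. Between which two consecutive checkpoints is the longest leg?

Leg distances:
M0→M1: 423.3 km
M1→M2: 785.5 km
M2→M3: 407.7 km
M3→M4: 253.5 km
M4→M5: 224.9 km
M5→M6: 330.2 km
The longest leg is M1–M2 at 785.5 km.

M1–M2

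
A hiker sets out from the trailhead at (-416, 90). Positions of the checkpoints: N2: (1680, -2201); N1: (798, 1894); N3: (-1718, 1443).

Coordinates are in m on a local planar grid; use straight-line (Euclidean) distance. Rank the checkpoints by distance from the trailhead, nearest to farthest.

N3, N1, N2

Distances from the trailhead:
N3 (-1718, 1443): 1877.7 m
N1 (798, 1894): 2174.4 m
N2 (1680, -2201): 3105.1 m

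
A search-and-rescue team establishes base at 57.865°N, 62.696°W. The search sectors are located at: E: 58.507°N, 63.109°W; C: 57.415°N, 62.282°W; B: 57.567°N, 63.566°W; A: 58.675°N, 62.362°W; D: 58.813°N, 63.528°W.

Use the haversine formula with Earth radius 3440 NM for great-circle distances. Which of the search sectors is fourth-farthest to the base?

B

Distance to each, sorted:
D: 62.7 NM
A: 49.8 NM
E: 40.7 NM
B: 33.1 NM
C: 30.1 NM
The fourth-farthest is B at 33.1 NM.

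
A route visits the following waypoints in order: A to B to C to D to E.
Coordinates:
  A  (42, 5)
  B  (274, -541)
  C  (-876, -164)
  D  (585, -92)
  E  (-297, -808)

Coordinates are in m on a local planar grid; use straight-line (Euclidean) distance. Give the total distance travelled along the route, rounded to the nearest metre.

4402 m

Leg distances:
A→B: 593.2 m  (cumulative 593.2 m)
B→C: 1210.2 m  (cumulative 1803.5 m)
C→D: 1462.8 m  (cumulative 3266.2 m)
D→E: 1136.0 m  (cumulative 4402.3 m)
Total route length ≈ 4402 m.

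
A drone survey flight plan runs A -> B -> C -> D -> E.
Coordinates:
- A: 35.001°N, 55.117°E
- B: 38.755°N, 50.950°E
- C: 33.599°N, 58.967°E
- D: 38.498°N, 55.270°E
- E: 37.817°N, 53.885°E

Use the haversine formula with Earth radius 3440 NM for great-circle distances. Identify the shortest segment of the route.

D–E

Leg distances:
A→B: 301.3 NM
B→C: 496.4 NM
C→D: 344.5 NM
D→E: 77.1 NM
The shortest leg is D–E at 77.1 NM.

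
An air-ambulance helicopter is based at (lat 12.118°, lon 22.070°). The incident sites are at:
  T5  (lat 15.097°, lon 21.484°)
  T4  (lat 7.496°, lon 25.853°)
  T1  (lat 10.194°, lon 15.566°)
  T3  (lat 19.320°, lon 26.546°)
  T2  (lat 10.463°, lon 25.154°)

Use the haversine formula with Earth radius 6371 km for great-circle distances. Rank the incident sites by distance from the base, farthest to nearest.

T3, T1, T4, T2, T5

Distance from the base at (lat 12.118°, lon 22.070°) to each:
T3 (lat 19.320°, lon 26.546°): 933.0 km
T1 (lat 10.194°, lon 15.566°): 741.0 km
T4 (lat 7.496°, lon 25.853°): 660.2 km
T2 (lat 10.463°, lon 25.154°): 383.3 km
T5 (lat 15.097°, lon 21.484°): 337.2 km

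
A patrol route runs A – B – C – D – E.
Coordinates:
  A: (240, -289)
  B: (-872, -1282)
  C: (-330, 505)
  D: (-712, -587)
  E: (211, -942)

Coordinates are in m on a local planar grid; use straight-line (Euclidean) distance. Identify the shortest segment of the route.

D–E

Leg distances:
A→B: 1490.8 m
B→C: 1867.4 m
C→D: 1156.9 m
D→E: 988.9 m
The shortest leg is D–E at 988.9 m.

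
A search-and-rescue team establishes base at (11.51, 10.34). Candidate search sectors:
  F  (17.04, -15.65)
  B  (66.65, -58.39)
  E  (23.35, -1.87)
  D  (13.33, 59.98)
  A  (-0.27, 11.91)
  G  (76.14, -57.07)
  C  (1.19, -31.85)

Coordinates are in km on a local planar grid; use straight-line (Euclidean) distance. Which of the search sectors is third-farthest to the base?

D

Distance to each, sorted:
G: 93.4 km
B: 88.1 km
D: 49.7 km
C: 43.4 km
F: 26.6 km
E: 17.0 km
A: 11.9 km
The third-farthest is D at 49.7 km.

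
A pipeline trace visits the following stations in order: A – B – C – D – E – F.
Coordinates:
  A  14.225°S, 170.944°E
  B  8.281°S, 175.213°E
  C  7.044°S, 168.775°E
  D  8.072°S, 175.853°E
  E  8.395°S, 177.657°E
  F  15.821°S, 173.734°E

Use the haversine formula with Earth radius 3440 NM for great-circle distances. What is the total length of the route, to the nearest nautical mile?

Leg distances:
A→B: 436.4 NM  (cumulative 436.4 NM)
B→C: 390.2 NM  (cumulative 826.7 NM)
C→D: 425.8 NM  (cumulative 1252.4 NM)
D→E: 108.9 NM  (cumulative 1361.3 NM)
E→F: 501.7 NM  (cumulative 1863.1 NM)
Total route length ≈ 1863 NM.

1863 NM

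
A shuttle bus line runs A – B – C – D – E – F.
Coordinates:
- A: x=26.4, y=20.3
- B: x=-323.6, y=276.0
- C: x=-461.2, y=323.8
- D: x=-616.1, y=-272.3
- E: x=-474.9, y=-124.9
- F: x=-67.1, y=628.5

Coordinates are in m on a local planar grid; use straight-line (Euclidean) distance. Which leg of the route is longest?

E–F

Leg distances:
A→B: 433.5 m
B→C: 145.7 m
C→D: 615.9 m
D→E: 204.1 m
E→F: 856.7 m
The longest leg is E–F at 856.7 m.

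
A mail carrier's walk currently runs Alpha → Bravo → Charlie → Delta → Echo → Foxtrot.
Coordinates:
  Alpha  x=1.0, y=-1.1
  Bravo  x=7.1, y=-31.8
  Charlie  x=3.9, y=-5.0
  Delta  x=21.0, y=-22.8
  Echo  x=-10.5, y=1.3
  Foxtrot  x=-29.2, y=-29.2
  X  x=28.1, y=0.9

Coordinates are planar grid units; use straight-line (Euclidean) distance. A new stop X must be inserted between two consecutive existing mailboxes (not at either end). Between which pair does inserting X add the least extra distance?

Added distance for inserting X between each consecutive pair:
Alpha–Bravo: 34.7
Bravo–Charlie: 36.8
Charlie–Delta: 25.0
Delta–Echo: 23.7
Echo–Foxtrot: 67.6
Smallest added distance is 23.7, inserting between Delta and Echo.

between Delta and Echo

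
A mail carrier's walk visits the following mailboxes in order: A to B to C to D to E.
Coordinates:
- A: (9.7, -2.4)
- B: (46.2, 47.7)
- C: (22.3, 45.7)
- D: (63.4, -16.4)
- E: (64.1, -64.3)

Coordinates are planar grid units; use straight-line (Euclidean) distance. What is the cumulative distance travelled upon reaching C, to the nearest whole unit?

Leg distances:
A→B: 62.0  (cumulative 62.0)
B→C: 24.0  (cumulative 86.0)
Cumulative distance at C ≈ 86.

86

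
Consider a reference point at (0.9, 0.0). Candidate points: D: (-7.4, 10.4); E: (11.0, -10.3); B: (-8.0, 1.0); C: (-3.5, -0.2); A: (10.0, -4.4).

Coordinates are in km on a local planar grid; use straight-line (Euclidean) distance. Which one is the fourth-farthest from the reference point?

Distance to each, sorted:
E: 14.4 km
D: 13.3 km
A: 10.1 km
B: 9.0 km
C: 4.4 km
The fourth-farthest is B at 9.0 km.

B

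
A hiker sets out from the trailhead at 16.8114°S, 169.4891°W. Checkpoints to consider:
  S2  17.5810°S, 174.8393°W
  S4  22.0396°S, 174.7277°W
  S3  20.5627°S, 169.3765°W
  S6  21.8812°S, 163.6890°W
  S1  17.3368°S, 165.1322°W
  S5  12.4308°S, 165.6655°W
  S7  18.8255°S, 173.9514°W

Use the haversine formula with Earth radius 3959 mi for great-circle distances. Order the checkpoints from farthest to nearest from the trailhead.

S6, S4, S5, S2, S7, S1, S3

Distances from the trailhead:
S6 21.8812°S, 163.6890°W: 515.3 mi
S4 22.0396°S, 174.7277°W: 496.9 mi
S5 12.4308°S, 165.6655°W: 396.2 mi
S2 17.5810°S, 174.8393°W: 357.1 mi
S7 18.8255°S, 173.9514°W: 324.8 mi
S1 17.3368°S, 165.1322°W: 290.1 mi
S3 20.5627°S, 169.3765°W: 259.3 mi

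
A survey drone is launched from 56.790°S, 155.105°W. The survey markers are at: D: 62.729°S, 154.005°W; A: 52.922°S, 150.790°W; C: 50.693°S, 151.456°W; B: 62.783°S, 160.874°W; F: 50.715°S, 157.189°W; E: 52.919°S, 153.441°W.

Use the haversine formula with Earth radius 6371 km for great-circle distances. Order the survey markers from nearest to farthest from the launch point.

Distances from the launch point:
E 52.919°S, 153.441°W: 443.4 km
A 52.922°S, 150.790°W: 510.9 km
D 62.729°S, 154.005°W: 663.2 km
F 50.715°S, 157.189°W: 689.2 km
C 50.693°S, 151.456°W: 718.9 km
B 62.783°S, 160.874°W: 739.8 km

E, A, D, F, C, B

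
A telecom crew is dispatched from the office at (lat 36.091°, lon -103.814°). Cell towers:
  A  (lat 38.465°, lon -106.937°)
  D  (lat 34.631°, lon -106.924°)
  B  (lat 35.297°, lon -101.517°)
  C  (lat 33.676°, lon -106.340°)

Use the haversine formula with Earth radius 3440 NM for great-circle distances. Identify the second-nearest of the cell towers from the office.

Distances from the office ((lat 36.091°, lon -103.814°)):
B: 121.7 NM
D: 175.7 NM
C: 191.0 NM
A: 206.3 NM
The second-nearest is D at 175.7 NM.

D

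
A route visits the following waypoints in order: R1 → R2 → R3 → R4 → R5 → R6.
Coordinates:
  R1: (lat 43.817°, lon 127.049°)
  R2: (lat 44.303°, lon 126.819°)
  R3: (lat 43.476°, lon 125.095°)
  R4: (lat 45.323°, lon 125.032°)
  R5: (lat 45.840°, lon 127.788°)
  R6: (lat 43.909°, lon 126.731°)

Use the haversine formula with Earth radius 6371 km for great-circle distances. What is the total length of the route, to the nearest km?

Leg distances:
R1→R2: 57.1 km  (cumulative 57.1 km)
R2→R3: 166.0 km  (cumulative 223.0 km)
R3→R4: 205.4 km  (cumulative 428.5 km)
R4→R5: 222.0 km  (cumulative 650.5 km)
R5→R6: 230.3 km  (cumulative 880.8 km)
Total route length ≈ 881 km.

881 km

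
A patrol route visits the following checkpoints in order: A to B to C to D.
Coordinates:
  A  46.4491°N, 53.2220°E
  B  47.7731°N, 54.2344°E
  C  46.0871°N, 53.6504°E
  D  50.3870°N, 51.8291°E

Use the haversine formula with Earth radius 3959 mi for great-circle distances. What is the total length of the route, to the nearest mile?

Leg distances:
A→B: 103.1 mi  (cumulative 103.1 mi)
B→C: 119.7 mi  (cumulative 222.8 mi)
C→D: 308.7 mi  (cumulative 531.5 mi)
Total route length ≈ 532 mi.

532 mi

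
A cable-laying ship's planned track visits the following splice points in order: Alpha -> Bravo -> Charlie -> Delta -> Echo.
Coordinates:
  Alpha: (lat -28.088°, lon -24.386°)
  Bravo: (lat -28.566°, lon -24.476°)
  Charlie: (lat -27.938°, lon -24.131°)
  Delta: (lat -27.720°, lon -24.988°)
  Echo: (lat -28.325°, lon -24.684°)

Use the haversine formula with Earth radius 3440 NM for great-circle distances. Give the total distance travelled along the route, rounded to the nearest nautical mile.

158 NM

Leg distances:
Alpha→Bravo: 29.1 NM  (cumulative 29.1 NM)
Bravo→Charlie: 41.9 NM  (cumulative 71.0 NM)
Charlie→Delta: 47.3 NM  (cumulative 118.3 NM)
Delta→Echo: 39.7 NM  (cumulative 158.1 NM)
Total route length ≈ 158 NM.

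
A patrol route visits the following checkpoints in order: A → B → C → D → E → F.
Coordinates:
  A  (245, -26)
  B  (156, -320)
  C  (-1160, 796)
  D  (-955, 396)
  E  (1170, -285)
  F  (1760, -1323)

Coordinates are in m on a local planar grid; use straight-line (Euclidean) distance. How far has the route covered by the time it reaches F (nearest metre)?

5908 m

Leg distances:
A→B: 307.2 m  (cumulative 307.2 m)
B→C: 1725.5 m  (cumulative 2032.7 m)
C→D: 449.5 m  (cumulative 2482.1 m)
D→E: 2231.5 m  (cumulative 4713.6 m)
E→F: 1194.0 m  (cumulative 5907.6 m)
Cumulative distance at F ≈ 5908 m.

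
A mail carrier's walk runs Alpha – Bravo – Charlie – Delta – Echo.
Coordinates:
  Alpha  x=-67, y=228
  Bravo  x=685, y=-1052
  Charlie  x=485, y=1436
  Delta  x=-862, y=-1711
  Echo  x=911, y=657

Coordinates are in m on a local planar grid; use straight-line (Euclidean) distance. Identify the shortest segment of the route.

Alpha–Bravo

Leg distances:
Alpha→Bravo: 1484.6 m
Bravo→Charlie: 2496.0 m
Charlie→Delta: 3423.2 m
Delta→Echo: 2958.2 m
The shortest leg is Alpha–Bravo at 1484.6 m.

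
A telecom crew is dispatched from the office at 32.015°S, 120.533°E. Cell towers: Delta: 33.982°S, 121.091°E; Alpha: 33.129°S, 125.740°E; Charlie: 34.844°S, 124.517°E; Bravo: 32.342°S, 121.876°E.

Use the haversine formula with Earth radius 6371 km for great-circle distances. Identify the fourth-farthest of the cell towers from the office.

Distance to each, sorted:
Alpha: 503.3 km
Charlie: 485.3 km
Delta: 224.8 km
Bravo: 131.5 km
The fourth-farthest is Bravo at 131.5 km.

Bravo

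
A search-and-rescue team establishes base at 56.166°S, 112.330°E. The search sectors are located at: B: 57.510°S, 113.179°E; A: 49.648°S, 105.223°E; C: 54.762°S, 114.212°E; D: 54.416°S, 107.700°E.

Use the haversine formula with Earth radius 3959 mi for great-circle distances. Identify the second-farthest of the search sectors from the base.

D

Distance to each, sorted:
A: 538.4 mi
D: 218.6 mi
C: 121.8 mi
B: 98.3 mi
The second-farthest is D at 218.6 mi.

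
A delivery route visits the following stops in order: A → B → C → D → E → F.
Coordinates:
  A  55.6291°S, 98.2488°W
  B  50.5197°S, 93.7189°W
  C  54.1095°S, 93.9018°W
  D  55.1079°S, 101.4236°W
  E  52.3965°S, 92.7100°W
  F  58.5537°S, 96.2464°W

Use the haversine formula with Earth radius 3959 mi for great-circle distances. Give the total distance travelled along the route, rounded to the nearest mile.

1806 mi

Leg distances:
A→B: 399.8 mi  (cumulative 399.8 mi)
B→C: 248.2 mi  (cumulative 648.0 mi)
C→D: 308.6 mi  (cumulative 956.6 mi)
D→E: 401.9 mi  (cumulative 1358.5 mi)
E→F: 447.3 mi  (cumulative 1805.8 mi)
Total route length ≈ 1806 mi.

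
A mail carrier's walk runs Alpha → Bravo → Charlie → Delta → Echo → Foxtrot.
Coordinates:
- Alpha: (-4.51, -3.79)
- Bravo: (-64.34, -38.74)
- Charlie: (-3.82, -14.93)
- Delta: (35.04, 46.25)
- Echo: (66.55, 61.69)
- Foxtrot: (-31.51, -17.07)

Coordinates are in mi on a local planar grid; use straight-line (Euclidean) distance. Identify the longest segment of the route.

Echo–Foxtrot

Leg distances:
Alpha→Bravo: 69.3 mi
Bravo→Charlie: 65.0 mi
Charlie→Delta: 72.5 mi
Delta→Echo: 35.1 mi
Echo→Foxtrot: 125.8 mi
The longest leg is Echo–Foxtrot at 125.8 mi.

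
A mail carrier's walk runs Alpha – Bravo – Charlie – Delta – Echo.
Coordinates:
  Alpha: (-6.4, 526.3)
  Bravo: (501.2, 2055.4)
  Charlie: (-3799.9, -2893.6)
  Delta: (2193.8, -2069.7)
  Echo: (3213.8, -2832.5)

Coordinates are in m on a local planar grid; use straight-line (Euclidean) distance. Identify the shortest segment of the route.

Delta–Echo

Leg distances:
Alpha→Bravo: 1611.2 m
Bravo→Charlie: 6556.8 m
Charlie→Delta: 6050.1 m
Delta→Echo: 1273.7 m
The shortest leg is Delta–Echo at 1273.7 m.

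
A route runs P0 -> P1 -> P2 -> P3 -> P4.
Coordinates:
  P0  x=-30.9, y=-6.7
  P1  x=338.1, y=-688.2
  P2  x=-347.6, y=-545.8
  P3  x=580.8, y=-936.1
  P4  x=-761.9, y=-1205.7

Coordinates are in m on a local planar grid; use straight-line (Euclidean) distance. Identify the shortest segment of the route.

P1–P2

Leg distances:
P0→P1: 775.0 m
P1→P2: 700.3 m
P2→P3: 1007.1 m
P3→P4: 1369.5 m
The shortest leg is P1–P2 at 700.3 m.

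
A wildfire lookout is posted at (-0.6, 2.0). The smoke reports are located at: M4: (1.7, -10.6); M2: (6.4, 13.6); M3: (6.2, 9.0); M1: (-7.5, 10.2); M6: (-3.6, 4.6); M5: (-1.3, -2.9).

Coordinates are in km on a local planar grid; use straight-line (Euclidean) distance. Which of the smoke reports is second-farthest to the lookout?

M4

Distance to each, sorted:
M2: 13.5 km
M4: 12.8 km
M1: 10.7 km
M3: 9.8 km
M5: 4.9 km
M6: 4.0 km
The second-farthest is M4 at 12.8 km.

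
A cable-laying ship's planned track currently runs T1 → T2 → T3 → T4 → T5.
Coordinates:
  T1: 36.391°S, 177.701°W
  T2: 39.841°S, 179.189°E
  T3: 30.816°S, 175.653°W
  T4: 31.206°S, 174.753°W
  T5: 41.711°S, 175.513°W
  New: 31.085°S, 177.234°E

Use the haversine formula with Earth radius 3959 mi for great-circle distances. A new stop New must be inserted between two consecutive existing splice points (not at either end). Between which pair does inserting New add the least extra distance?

between T2 and T3

Added distance for inserting New between each consecutive pair:
T1–T2: 790.6 mi
T2–T3: 349.0 mi
T3–T4: 836.0 mi
T4–T5: 583.7 mi
Smallest added distance is 349.0 mi, inserting between T2 and T3.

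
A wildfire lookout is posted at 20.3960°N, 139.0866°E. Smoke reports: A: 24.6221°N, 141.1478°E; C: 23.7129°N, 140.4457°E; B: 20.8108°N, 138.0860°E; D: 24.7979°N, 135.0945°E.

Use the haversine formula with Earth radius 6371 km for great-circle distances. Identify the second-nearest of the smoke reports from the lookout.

Distance to each, sorted:
B: 113.9 km
C: 394.5 km
A: 515.4 km
D: 638.3 km
The second-nearest is C at 394.5 km.

C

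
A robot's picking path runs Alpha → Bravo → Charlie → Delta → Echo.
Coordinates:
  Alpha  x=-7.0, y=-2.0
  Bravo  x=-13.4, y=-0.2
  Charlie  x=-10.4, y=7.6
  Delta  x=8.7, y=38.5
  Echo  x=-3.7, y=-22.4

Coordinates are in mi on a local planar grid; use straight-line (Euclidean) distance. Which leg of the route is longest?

Leg distances:
Alpha→Bravo: 6.6 mi
Bravo→Charlie: 8.4 mi
Charlie→Delta: 36.3 mi
Delta→Echo: 62.1 mi
The longest leg is Delta–Echo at 62.1 mi.

Delta–Echo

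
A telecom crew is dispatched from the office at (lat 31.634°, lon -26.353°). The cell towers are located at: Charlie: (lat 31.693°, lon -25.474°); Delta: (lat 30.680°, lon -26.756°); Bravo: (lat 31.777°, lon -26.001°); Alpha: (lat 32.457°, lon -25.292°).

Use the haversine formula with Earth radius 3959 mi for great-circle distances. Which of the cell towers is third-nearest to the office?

Distances from the office ((lat 31.634°, lon -26.353°)):
Bravo: 22.9 mi
Charlie: 51.9 mi
Delta: 70.1 mi
Alpha: 84.2 mi
The third-nearest is Delta at 70.1 mi.

Delta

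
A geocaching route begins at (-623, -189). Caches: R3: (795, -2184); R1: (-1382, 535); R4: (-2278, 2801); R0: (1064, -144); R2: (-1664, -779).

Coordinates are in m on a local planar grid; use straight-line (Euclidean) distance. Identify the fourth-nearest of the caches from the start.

R3

Distance to each, sorted:
R1: 1048.9 m
R2: 1196.6 m
R0: 1687.6 m
R3: 2447.6 m
R4: 3417.5 m
The fourth-nearest is R3 at 2447.6 m.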